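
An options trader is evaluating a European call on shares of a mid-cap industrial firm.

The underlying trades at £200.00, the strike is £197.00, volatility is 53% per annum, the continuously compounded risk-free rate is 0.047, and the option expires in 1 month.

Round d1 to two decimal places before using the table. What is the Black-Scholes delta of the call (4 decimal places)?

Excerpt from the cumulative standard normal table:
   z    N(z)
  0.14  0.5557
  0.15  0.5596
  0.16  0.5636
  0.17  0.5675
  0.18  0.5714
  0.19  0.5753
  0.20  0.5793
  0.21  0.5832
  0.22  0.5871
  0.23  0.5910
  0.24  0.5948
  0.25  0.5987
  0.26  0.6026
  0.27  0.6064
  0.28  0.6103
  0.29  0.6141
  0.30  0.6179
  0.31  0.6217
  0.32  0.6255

σ√T = 0.53·√0.08333 = 0.1530
d₁ = [ln(200/197) + (0.047 + ½·0.53²)·0.08333] / (σ√T) = (0.0151 + 0.0156) / 0.1530 = 0.2009 → 0.20
N(d₁) = N(0.20) = 0.5793
Δ_call = N(d₁) = 0.5793

0.5793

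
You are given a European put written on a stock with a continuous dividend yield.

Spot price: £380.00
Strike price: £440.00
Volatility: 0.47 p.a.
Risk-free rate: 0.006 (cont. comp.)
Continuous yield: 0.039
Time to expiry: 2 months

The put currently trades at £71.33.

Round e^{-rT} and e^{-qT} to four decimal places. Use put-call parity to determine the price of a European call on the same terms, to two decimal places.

£9.30

e^(−qT) = e^(−0.039·0.1667) = 0.9935;  e^(−rT) = e^(−0.006·0.1667) = 0.9990
Put-call parity: C − P = S·e^(−qT) − K·e^(−rT) = 380·0.9935 − 440·0.9990 = 377.5300 − 439.5600 = -62.0300
C = P + (C − P) = 71.33 + (-62.0300) = 9.3000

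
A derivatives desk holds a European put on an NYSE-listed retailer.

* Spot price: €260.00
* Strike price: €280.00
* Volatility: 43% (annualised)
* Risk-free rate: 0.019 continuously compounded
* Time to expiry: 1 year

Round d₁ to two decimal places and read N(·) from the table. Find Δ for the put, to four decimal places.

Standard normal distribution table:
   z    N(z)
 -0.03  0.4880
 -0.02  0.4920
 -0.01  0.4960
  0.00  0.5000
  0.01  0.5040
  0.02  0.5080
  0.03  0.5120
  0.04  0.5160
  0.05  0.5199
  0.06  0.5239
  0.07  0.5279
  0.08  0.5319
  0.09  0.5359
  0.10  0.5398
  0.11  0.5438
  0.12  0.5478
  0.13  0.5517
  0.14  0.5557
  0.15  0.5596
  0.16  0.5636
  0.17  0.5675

-0.4641

T = 1;  σ√T = 0.4300
d₁ = [ln(260/280) + (0.019 + ½·0.43²)·1] / (σ√T) = (-0.0741 + 0.1114) / 0.4300 = 0.0868 ≈ 0.09
N(d₁) = N(0.09) = 0.5359
Δ_put = N(d₁) − 1 = 0.5359 − 1 = -0.4641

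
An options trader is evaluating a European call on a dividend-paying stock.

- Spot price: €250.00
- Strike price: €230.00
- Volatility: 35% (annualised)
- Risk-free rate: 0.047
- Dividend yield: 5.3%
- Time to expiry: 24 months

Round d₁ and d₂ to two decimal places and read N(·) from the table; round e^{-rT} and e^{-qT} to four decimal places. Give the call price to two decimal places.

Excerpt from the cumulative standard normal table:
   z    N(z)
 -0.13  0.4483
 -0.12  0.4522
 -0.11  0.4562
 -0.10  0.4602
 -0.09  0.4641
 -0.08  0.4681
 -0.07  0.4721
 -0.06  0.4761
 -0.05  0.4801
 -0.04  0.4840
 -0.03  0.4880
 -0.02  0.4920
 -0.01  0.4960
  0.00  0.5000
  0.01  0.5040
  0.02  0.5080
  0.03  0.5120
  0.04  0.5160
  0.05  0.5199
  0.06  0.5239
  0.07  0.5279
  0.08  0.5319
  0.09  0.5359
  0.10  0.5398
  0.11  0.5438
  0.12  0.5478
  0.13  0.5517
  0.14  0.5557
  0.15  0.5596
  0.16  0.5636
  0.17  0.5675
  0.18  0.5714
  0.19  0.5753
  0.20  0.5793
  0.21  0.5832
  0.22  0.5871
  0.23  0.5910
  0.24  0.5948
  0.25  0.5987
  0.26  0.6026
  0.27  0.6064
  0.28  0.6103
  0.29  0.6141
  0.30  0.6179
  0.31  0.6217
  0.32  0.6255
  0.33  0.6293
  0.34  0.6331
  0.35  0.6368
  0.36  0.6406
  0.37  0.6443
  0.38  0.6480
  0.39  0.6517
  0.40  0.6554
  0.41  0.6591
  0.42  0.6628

σ√T = 0.35·√2 = 0.4950
d₁ = [ln(250/230) + (0.047 − 0.053 + 0.35²/2)·2] / 0.4950 = [0.0834 + 0.1105] / 0.4950 = 0.3917 which rounds to 0.39
d₂ = d₁ − σ√T = 0.3917 − 0.4950 = -0.1033 which rounds to -0.10
exp(−qT) = exp(−0.053·2) = 0.8994;  exp(−rT) = exp(−0.047·2) = 0.9103
N(d₁) = N(0.39) = 0.6517;  N(d₂) = N(-0.10) = 0.4602
C = 250·0.8994·0.6517 − 230·0.9103·0.4602 = 146.5347 − 96.3516 = 50.1831

€50.18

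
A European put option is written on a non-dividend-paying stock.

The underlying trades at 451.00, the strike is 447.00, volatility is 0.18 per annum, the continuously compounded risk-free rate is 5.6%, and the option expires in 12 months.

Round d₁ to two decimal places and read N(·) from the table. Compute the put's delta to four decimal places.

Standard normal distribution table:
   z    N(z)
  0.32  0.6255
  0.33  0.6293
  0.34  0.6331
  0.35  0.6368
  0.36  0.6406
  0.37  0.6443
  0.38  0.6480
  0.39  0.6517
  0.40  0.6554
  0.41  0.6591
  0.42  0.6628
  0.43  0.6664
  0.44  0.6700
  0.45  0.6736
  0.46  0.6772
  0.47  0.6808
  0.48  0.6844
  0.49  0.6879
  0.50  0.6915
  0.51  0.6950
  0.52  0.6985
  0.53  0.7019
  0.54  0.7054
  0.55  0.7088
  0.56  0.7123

-0.3264

T = 1;  σ√T = 0.1800
d₁ = [ln(451/447) + (0.056 + ½·0.18²)·1] / (σ√T) = (0.0089 + 0.0722) / 0.1800 = 0.4506 ≈ 0.45
N(d₁) = N(0.45) = 0.6736
Δ_put = N(d₁) − 1 = 0.6736 − 1 = -0.3264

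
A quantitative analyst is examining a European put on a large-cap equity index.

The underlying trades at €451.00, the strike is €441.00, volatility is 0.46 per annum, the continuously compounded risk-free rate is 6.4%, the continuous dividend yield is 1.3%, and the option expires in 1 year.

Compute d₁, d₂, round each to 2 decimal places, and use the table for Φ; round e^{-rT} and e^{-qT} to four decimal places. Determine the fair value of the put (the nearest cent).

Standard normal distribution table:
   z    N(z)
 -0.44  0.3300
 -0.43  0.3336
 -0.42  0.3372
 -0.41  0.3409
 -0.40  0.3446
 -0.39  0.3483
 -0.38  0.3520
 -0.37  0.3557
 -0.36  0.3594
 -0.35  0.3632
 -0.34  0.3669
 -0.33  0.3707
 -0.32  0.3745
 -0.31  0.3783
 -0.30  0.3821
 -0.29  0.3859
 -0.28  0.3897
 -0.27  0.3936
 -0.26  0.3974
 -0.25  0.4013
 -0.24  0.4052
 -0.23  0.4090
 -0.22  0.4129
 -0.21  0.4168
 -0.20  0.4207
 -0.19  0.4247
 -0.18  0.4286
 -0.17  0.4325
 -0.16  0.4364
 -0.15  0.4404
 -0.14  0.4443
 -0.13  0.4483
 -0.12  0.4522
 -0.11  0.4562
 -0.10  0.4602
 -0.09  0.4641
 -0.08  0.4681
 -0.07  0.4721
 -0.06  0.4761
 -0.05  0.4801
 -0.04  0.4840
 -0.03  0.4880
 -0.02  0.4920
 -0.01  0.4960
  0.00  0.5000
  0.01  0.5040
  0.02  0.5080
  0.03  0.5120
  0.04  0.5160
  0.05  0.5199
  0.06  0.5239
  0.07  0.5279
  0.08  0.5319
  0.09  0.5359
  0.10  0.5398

σ√T = 0.46·√1 = 0.4600
d₁ = [ln(451/441) + (0.064 − 0.013 + 0.46²/2)·1] / 0.4600 = [0.0224 + 0.1568] / 0.4600 = 0.3896 → 0.39
d₂ = d₁ − σ√T = 0.3896 − 0.4600 = -0.0704 → -0.07
e^(−qT) = e^(−0.013·1) = 0.9871;  e^(−rT) = e^(−0.064·1) = 0.9380
N(−d₂) = N(0.07) = 0.5279;  N(−d₁) = N(-0.39) = 0.3483
P = 441·0.9380·0.5279 − 451·0.9871·0.3483 = 218.3701 − 155.0569 = 63.3131

€63.31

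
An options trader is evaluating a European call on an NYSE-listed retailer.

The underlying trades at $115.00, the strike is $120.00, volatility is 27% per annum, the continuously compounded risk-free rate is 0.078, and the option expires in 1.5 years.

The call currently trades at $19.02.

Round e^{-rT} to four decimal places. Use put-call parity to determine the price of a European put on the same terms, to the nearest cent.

e^(−rT) = e^(−0.078·1.5) = 0.8896
Put-call parity: C − P = S − K·e^(−rT) = 115 − 120·0.8896 = 115 − 106.7520 = 8.2480
P = C − (C − P) = 19.02 − (8.2480) = 10.7720

$10.77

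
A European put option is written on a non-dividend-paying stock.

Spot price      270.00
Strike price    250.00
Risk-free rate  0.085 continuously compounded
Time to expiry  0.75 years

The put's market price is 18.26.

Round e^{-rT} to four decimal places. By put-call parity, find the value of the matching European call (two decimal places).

e^(−rT) = e^(−0.085·0.75) = 0.9382
Put-call parity: C − P = S − K·e^(−rT) = 270 − 250·0.9382 = 270 − 234.5500 = 35.4500
C = P + (C − P) = 18.26 + (35.4500) = 53.7100

53.71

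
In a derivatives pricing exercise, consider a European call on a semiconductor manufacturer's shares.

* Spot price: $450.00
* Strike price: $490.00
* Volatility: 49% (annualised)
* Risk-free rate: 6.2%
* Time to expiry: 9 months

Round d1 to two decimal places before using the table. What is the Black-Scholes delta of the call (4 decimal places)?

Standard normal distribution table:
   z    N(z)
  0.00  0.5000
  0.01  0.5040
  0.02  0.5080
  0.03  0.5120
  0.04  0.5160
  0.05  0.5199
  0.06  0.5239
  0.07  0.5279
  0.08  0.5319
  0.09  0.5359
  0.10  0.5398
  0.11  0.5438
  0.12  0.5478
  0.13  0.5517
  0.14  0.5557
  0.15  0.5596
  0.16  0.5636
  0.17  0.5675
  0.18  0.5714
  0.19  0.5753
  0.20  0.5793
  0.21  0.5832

0.5478

σ√T = 0.49 × 0.8660 = 0.4244
d₁ = [ln(450/490) + (0.062 + ½·0.49²)·0.75] / (σ√T) = (-0.0852 + 0.1365) / 0.4244 = 0.1211 ≈ 0.12
N(d₁) = N(0.12) = 0.5478
Δ_call = N(d₁) = 0.5478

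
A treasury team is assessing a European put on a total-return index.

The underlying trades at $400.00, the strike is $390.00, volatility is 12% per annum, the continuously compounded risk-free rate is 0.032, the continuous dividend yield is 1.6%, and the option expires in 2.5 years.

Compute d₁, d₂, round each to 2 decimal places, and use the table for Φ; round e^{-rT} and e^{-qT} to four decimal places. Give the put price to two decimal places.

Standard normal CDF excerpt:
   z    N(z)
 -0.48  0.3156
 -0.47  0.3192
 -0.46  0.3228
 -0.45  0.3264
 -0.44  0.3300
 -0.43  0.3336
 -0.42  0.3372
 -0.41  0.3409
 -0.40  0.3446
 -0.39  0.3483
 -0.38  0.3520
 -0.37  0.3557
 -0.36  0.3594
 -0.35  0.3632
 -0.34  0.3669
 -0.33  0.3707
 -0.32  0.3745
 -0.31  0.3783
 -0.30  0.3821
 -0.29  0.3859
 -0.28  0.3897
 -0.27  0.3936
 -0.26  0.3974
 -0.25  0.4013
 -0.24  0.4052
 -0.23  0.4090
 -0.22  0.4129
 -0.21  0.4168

T = 2.5;  σ√T = 0.1897
d₁ = [ln(400/390) + (0.032 − 0.016 + 0.12²/2)·2.5] / 0.1897 = [0.0253 + 0.0580] / 0.1897 = 0.4391 → 0.44
d₂ = d₁ − σ√T = 0.4391 − 0.1897 = 0.2494 → 0.25
exp(−qT) = exp(−0.016·2.5) = 0.9608;  exp(−rT) = exp(−0.032·2.5) = 0.9231
N(−d₂) = N(-0.25) = 0.4013;  N(−d₁) = N(-0.44) = 0.3300
P = 390·0.9231·0.4013 − 400·0.9608·0.3300 = 144.4716 − 126.8256 = 17.6460

$17.65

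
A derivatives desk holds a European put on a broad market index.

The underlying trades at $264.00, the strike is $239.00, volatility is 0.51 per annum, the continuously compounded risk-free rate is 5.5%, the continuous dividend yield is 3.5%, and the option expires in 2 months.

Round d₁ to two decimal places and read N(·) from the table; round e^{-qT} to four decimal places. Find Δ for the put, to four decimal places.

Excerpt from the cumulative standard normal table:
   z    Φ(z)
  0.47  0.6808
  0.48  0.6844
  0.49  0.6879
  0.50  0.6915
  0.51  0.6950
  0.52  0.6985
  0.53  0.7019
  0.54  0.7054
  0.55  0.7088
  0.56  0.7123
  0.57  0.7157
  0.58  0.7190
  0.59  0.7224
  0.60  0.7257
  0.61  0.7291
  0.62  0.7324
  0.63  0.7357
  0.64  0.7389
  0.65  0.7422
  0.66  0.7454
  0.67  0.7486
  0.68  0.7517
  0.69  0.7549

T = 0.1667;  σ√T = 0.2082
d₁ = [ln(264/239) + (0.055 − 0.035 + ½·0.51²)·0.1667] / (σ√T) = (0.0995 + 0.0250) / 0.2082 = 0.5979 → 0.60
N(d₁) = N(0.60) = 0.7257
Δ_put = exp(−qT)·(N(d₁) − 1) = 0.9942·(0.7257 − 1) = -0.2727

-0.2727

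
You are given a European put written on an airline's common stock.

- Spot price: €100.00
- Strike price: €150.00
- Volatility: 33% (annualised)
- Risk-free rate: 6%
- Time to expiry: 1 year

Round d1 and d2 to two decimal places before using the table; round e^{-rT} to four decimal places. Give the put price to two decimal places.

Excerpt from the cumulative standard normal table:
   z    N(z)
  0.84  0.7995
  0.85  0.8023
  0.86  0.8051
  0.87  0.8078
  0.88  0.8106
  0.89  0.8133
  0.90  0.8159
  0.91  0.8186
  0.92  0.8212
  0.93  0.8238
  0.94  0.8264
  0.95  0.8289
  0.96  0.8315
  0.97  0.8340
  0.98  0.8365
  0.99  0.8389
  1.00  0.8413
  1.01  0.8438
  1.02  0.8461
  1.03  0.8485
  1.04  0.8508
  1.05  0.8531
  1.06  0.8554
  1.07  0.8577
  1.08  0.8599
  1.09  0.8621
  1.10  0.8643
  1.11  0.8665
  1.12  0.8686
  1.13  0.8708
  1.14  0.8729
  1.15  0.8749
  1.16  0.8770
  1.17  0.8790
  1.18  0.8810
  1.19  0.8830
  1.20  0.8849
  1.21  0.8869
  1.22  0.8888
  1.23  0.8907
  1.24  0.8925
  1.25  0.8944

€44.23

T = 1;  σ√T = 0.3300
d₁ = [ln(100/150) + (0.06 + 0.33²/2)·1] / 0.3300 = [-0.4055 + 0.1144] / 0.3300 = -0.8819 → -0.88
d₂ = d₁ − σ√T = -0.8819 − 0.3300 = -1.2119 → -1.21
e^(−rT) = e^(−0.06·1) = 0.9418
N(−d₂) = N(1.21) = 0.8869;  N(−d₁) = N(0.88) = 0.8106
P = 150·0.9418·0.8869 − 100·0.8106 = 125.2924 − 81.0600 = 44.2324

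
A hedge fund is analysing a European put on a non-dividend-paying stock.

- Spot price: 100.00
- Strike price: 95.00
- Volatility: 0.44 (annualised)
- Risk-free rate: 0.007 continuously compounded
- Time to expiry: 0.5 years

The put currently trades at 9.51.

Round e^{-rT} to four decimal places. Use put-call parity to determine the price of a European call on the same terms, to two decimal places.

e^(−rT) = e^(−0.007·0.5) = 0.9965
Put-call parity: C − P = S − K·e^(−rT) = 100 − 95·0.9965 = 100 − 94.6675 = 5.3325
C = P + (C − P) = 9.51 + (5.3325) = 14.8425

14.84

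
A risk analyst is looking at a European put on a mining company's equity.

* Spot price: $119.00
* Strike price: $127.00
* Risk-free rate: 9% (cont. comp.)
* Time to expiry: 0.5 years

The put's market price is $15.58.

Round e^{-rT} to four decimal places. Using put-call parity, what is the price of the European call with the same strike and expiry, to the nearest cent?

$13.17

e^(−rT) = e^(−0.09·0.5) = 0.9560
Put-call parity: C − P = S − K·e^(−rT) = 119 − 127·0.9560 = 119 − 121.4120 = -2.4120
C = P + (C − P) = 15.58 + (-2.4120) = 13.1680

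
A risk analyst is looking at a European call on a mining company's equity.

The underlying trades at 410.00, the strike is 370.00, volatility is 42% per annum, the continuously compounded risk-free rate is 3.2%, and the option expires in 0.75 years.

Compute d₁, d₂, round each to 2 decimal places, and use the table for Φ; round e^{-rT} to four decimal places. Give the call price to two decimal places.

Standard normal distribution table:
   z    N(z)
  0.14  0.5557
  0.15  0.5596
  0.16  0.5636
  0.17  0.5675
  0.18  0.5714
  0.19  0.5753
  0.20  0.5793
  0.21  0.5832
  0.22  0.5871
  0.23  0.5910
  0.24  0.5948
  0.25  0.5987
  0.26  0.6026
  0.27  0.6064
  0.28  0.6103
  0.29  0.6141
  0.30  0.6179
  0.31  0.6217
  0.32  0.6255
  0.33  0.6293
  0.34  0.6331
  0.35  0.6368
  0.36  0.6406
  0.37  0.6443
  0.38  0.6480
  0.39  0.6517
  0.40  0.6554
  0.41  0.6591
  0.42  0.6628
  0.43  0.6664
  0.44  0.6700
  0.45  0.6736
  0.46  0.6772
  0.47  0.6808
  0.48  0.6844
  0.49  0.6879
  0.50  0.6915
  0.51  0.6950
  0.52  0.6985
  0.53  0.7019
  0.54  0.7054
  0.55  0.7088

σ√T = 0.42 × 0.8660 = 0.3637
d₁ = [ln(410/370) + (0.032 + 0.42²/2)·0.75] / 0.3637 = [0.1027 + 0.0901] / 0.3637 = 0.5301 → 0.53
d₂ = d₁ − σ√T = 0.5301 − 0.3637 = 0.1663 → 0.17
e^(−rT) = e^(−0.032·0.75) = 0.9763
C = 410·N(0.53) − 370·0.9763·N(0.17) = 410·0.7019 − 370·0.9763·0.5675 = 287.7790 − 204.9986 = 82.7804

82.78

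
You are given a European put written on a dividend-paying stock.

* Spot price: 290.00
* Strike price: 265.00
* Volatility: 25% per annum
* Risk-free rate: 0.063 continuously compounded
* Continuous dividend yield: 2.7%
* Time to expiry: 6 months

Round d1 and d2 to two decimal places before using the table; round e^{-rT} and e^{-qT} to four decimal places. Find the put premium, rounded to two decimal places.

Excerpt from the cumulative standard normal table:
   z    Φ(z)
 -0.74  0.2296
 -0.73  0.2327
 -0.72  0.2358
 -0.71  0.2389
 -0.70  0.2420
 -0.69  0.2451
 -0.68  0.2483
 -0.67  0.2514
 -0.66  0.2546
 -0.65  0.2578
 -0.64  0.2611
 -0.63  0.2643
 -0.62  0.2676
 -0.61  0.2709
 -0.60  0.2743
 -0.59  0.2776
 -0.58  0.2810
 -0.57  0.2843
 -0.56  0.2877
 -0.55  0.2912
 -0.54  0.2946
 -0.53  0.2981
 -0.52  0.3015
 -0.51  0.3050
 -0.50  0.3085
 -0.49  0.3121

8.18

σ√T = 0.25·√0.5 = 0.1768
d₁ = [ln(290/265) + (0.063 − 0.027 + 0.25²/2)·0.5] / 0.1768 = [0.0902 + 0.0336] / 0.1768 = 0.7002 → 0.70
d₂ = d₁ − σ√T = 0.7002 − 0.1768 = 0.5234 → 0.52
exp(−qT) = exp(−0.027·0.5) = 0.9866;  exp(−rT) = exp(−0.063·0.5) = 0.9690
P = 265·0.9690·N(-0.52) − 290·0.9866·N(-0.70) = 265·0.9690·0.3015 − 290·0.9866·0.2420 = 77.4207 − 69.2396 = 8.1811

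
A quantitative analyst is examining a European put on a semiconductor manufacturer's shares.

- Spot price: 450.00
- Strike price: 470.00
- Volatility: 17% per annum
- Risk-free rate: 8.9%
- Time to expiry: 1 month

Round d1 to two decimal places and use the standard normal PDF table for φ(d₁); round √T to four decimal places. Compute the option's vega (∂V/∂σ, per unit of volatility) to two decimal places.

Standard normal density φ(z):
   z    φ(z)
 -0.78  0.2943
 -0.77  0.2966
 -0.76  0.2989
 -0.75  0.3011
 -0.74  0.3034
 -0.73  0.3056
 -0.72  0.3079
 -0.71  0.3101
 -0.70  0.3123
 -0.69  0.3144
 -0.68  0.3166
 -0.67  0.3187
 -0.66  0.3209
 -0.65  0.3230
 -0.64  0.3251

T = 0.08333;  σ√T = 0.0491
d₁ = [ln(450/470) + (0.089 + 0.17²/2)·0.08333] / 0.0491 = [-0.0435 + 0.0086] / 0.0491 = -0.7104 ⇒ -0.71
√T = √0.08333 = 0.2887
φ(d₁) = φ(-0.71) = 0.3101
vega = S·φ(d₁)·√T = 450·0.3101·0.2887 = 40.2866

40.29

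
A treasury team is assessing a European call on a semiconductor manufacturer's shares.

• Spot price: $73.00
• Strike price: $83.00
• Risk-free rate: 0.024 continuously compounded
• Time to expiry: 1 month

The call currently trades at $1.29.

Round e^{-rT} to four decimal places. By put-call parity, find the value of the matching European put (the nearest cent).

exp(−rT) = exp(−0.024·0.08333) = 0.9980
Put-call parity: C − P = S − K·e^(−rT) = 73 − 83·0.9980 = 73 − 82.8340 = -9.8340
P = C − (C − P) = 1.29 − (-9.8340) = 11.1240

$11.12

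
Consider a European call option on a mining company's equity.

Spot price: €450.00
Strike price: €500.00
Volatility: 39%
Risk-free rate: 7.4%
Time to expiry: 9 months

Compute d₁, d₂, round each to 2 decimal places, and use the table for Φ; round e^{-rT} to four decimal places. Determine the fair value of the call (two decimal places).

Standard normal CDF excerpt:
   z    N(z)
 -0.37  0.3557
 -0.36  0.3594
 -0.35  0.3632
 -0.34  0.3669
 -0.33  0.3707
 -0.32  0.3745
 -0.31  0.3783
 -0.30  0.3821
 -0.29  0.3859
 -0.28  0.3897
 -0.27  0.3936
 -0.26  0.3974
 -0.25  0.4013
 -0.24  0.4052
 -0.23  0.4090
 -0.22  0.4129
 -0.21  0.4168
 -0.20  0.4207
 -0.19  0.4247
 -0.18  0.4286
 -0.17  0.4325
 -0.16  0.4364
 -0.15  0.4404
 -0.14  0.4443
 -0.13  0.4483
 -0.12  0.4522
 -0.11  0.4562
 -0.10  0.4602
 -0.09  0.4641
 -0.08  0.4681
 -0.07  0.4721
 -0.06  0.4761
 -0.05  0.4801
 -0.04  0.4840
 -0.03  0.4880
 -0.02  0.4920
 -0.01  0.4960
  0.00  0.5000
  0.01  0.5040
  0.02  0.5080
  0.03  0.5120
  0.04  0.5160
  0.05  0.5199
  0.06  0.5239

€51.46

σ√T = 0.39·√0.75 = 0.3377
d₁ = [ln(450/500) + (0.074 + 0.39²/2)·0.75] / 0.3377 = [-0.1054 + 0.1125] / 0.3377 = 0.0212 which rounds to 0.02
d₂ = d₁ − σ√T = 0.0212 − 0.3377 = -0.3165 which rounds to -0.32
e^(−rT) = e^(−0.074·0.75) = 0.9460
C = 450·N(0.02) − 500·0.9460·N(-0.32) = 450·0.5080 − 500·0.9460·0.3745 = 228.6000 − 177.1385 = 51.4615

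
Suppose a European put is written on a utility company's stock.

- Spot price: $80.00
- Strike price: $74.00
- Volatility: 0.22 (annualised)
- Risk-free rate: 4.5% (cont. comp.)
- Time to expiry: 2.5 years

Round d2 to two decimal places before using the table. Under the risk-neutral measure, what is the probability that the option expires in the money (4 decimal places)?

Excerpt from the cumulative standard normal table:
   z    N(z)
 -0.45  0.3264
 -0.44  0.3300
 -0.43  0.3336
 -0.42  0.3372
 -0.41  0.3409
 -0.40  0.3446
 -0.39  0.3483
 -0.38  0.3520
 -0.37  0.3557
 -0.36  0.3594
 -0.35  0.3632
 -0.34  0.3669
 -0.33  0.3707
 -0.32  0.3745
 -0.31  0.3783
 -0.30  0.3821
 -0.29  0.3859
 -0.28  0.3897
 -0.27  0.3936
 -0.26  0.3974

T = 2.5;  σ√T = 0.3479
d₁ = [ln(80/74) + (0.045 + 0.22²/2)·2.5] / 0.3479 = [0.0780 + 0.1730] / 0.3479 = 0.7215 ≈ 0.72
d₂ = d₁ − σ√T = 0.7215 − 0.3479 = 0.3736 ≈ 0.37
Pr(exercise) under Q = N(−d₂) = N(-0.37) = 0.3557

0.3557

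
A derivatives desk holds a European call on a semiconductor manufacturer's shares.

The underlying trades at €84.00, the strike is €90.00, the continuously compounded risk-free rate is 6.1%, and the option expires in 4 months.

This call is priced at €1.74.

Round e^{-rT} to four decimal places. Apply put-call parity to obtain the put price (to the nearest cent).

exp(−rT) = exp(−0.061·0.3333) = 0.9799
Put-call parity: C − P = S − K·e^(−rT) = 84 − 90·0.9799 = 84 − 88.1910 = -4.1910
P = C − (C − P) = 1.74 − (-4.1910) = 5.9310

€5.93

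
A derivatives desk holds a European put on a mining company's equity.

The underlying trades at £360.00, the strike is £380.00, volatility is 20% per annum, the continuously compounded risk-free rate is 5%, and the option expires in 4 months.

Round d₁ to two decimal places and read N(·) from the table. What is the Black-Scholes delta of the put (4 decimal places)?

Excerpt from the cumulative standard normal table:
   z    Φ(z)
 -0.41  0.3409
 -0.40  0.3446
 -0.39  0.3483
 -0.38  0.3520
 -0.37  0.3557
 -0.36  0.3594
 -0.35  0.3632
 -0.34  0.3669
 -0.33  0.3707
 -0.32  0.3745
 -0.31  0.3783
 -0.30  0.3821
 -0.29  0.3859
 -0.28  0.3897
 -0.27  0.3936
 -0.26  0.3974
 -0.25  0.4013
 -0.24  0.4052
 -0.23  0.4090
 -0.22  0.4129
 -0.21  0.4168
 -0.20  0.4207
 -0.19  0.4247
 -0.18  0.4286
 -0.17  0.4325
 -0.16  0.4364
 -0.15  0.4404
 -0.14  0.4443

σ√T = 0.2 × 0.5774 = 0.1155
d₁ = [ln(360/380) + (0.05 + 0.2²/2)·0.3333] / 0.1155 = [-0.0541 + 0.0233] / 0.1155 = -0.2662 ≈ -0.27
N(d₁) = N(-0.27) = 0.3936
Δ_put = N(d₁) − 1 = 0.3936 − 1 = -0.6064

-0.6064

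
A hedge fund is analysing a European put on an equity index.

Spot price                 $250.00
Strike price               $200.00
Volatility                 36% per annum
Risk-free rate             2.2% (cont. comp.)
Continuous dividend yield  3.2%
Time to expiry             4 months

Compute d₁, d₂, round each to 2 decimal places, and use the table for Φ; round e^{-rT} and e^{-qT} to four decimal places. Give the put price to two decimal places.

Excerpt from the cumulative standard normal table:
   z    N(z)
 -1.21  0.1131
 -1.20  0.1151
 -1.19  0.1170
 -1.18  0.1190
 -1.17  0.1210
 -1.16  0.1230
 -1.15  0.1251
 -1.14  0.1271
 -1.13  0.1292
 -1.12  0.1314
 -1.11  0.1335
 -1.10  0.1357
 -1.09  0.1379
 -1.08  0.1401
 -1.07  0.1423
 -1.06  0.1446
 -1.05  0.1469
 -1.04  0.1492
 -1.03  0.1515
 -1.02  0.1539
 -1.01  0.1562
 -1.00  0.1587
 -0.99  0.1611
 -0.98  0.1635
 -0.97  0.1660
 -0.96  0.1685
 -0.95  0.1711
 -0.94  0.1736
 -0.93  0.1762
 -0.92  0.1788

$3.55

T = 0.3333;  σ√T = 0.2078
d₁ = [ln(250/200) + (0.022 − 0.032 + 0.36²/2)·0.3333] / 0.2078 = [0.2231 + 0.0183] / 0.2078 = 1.1615 → 1.16
d₂ = d₁ − σ√T = 1.1615 − 0.2078 = 0.9536 → 0.95
exp(−qT) = exp(−0.032·0.3333) = 0.9894;  exp(−rT) = exp(−0.022·0.3333) = 0.9927
P = 200·0.9927·N(-0.95) − 250·0.9894·N(-1.16) = 200·0.9927·0.1711 − 250·0.9894·0.1230 = 33.9702 − 30.4240 = 3.5461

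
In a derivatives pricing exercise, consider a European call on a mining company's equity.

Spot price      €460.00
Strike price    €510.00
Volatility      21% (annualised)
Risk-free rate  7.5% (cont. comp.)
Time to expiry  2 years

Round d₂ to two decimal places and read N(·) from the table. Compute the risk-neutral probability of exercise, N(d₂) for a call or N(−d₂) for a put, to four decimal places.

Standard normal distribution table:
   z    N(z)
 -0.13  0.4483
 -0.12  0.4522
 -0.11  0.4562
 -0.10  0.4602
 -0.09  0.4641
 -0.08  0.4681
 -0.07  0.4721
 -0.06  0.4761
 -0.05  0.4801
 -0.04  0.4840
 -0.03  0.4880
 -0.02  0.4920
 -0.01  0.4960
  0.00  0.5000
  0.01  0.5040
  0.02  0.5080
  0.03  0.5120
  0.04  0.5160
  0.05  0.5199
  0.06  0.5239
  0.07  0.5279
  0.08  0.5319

σ√T = 0.21 × 1.4142 = 0.2970
d₁ = [ln(460/510) + (0.075 + 0.21²/2)·2] / 0.2970 = [-0.1032 + 0.1941] / 0.2970 = 0.3061 ⇒ 0.31
d₂ = d₁ − σ√T = 0.3061 − 0.2970 = 0.0091 ⇒ 0.01
Pr(exercise) under Q = N(d₂) = 0.5040

0.5040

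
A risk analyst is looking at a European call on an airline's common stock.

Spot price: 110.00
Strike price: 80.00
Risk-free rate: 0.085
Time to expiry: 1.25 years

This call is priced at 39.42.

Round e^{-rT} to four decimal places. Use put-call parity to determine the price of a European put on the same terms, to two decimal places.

1.36

exp(−rT) = exp(−0.085·1.25) = 0.8992
Put-call parity: C − P = S − K·e^(−rT) = 110 − 80·0.8992 = 110 − 71.9360 = 38.0640
P = C − (C − P) = 39.42 − (38.0640) = 1.3560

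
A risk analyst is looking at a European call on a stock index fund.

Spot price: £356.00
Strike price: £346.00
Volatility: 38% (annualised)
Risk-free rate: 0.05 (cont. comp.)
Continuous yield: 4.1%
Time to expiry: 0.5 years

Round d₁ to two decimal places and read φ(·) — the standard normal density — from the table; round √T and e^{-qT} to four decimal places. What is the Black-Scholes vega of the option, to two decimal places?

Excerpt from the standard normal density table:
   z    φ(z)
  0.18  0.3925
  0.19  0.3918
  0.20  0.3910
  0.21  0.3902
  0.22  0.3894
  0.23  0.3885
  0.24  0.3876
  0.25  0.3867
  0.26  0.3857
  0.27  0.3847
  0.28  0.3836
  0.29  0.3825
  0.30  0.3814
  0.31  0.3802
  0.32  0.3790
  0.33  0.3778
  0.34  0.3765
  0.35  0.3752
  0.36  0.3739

σ√T = 0.38·√0.5 = 0.2687
d₁ = [ln(356/346) + (0.05 − 0.041 + 0.38²/2)·0.5] / 0.2687 = [0.0285 + 0.0406] / 0.2687 = 0.2571 which rounds to 0.26
√T = √0.5 = 0.7071
φ(d₁) = φ(0.26) = 0.3857
e^(−qT) = e^(−0.041·0.5) = 0.9797
vega = S·e^(−qT)·φ(d₁)·√T = 356·0.9797·0.3857·0.7071 = 95.1204
(Call and put vega coincide under Black-Scholes.)

95.12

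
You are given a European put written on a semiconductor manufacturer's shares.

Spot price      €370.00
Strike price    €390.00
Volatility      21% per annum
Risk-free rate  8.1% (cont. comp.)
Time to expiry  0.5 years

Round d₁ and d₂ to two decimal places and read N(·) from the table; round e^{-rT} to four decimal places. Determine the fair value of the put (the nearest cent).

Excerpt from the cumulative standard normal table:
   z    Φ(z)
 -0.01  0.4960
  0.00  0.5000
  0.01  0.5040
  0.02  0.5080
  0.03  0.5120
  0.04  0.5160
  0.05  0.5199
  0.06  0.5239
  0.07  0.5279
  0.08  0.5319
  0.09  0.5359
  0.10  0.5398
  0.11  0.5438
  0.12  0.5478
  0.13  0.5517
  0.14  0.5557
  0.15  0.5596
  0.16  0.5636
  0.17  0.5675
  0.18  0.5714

σ√T = 0.21 × 0.7071 = 0.1485
d₁ = [ln(370/390) + (0.081 + ½·0.21²)·0.5] / (σ√T) = (-0.0526 + 0.0515) / 0.1485 = -0.0075 ≈ -0.01
d₂ = -0.0075 − 0.1485 = -0.1560 ≈ -0.16
exp(−rT) = exp(−0.081·0.5) = 0.9603
P = 390·0.9603·N(0.16) − 370·N(0.01) = 390·0.9603·0.5636 − 370·0.5040 = 211.0778 − 186.4800 = 24.5978

€24.60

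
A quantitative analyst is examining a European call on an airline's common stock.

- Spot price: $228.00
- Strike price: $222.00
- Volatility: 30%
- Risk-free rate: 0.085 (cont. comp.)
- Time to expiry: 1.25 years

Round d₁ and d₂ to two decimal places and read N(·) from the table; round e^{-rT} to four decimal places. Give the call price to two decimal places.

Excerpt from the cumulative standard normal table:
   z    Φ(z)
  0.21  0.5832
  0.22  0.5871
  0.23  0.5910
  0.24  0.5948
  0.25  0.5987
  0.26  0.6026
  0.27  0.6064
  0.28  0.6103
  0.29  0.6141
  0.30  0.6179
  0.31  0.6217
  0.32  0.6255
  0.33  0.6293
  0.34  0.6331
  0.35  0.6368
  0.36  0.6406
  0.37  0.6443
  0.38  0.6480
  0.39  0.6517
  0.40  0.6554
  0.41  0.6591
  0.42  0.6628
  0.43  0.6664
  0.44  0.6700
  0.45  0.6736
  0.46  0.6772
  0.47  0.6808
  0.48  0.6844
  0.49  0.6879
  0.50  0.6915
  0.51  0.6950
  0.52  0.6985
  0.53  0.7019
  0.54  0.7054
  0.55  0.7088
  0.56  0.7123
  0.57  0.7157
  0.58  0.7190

T = 1.25;  σ√T = 0.3354
d₁ = [ln(228/222) + (0.085 + ½·0.3²)·1.25] / (σ√T) = (0.0267 + 0.1625) / 0.3354 = 0.5640 → 0.56
d₂ = 0.5640 − 0.3354 = 0.2286 → 0.23
exp(−rT) = exp(−0.085·1.25) = 0.8992
N(d₁) = N(0.56) = 0.7123;  N(d₂) = N(0.23) = 0.5910
C = 228·0.7123 − 222·0.8992·0.5910 = 162.4044 − 117.9768 = 44.4276

$44.43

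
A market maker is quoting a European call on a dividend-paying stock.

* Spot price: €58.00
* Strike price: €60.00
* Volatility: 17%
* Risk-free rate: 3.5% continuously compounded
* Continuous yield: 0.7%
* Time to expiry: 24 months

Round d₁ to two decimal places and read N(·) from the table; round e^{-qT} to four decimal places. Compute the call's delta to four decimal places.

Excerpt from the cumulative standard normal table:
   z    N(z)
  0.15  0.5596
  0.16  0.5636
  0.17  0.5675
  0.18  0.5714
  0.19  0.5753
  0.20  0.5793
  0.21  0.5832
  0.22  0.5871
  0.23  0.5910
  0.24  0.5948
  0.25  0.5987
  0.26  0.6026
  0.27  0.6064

0.5751

σ√T = 0.17 × 1.4142 = 0.2404
d₁ = [ln(58/60) + (0.035 − 0.007 + 0.17²/2)·2] / 0.2404 = [-0.0339 + 0.0849] / 0.2404 = 0.2121 → 0.21
N(d₁) = N(0.21) = 0.5832
Δ_call = e^(−qT)·N(d₁) = 0.9861·0.5832 = 0.5751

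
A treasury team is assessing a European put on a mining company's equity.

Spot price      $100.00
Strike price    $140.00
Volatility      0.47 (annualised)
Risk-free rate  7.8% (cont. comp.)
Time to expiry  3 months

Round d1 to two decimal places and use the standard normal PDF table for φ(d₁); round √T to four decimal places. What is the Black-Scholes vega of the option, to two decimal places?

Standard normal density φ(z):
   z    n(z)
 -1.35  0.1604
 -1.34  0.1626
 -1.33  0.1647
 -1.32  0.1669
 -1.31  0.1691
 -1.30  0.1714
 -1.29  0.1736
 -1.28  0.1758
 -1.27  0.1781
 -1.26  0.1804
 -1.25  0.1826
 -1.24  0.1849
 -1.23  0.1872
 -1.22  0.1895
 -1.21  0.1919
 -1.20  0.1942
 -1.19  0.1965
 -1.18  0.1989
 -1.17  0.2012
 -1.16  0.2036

9.36

T = 0.25;  σ√T = 0.2350
d₁ = [ln(100/140) + (0.078 + 0.47²/2)·0.25] / 0.2350 = [-0.3365 + 0.0471] / 0.2350 = -1.2313 ⇒ -1.23
√T = √0.25 = 0.5000
φ(d₁) = φ(-1.23) = 0.1872
vega = S·φ(d₁)·√T = 100·0.1872·0.5000 = 9.3600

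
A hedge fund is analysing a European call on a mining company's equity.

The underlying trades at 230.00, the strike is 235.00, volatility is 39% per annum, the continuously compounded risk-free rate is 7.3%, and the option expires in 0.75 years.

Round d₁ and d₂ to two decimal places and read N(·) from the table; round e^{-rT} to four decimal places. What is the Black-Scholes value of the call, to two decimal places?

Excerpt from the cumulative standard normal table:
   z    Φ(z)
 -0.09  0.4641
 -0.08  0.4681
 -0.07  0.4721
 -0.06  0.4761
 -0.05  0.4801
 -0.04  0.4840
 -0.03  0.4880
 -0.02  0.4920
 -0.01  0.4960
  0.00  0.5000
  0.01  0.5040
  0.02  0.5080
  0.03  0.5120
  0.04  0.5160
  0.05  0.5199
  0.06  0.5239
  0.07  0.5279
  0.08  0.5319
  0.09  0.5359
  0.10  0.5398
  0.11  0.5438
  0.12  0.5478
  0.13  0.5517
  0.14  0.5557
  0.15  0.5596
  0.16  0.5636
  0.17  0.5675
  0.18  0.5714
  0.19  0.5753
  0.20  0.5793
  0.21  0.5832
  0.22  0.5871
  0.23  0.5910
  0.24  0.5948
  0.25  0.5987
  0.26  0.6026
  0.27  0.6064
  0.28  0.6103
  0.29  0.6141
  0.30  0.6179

T = 0.75;  σ√T = 0.3377
d₁ = [ln(230/235) + (0.073 + ½·0.39²)·0.75] / (σ√T) = (-0.0215 + 0.1118) / 0.3377 = 0.2673 ⇒ 0.27
d₂ = 0.2673 − 0.3377 = -0.0704 ⇒ -0.07
e^(−rT) = e^(−0.073·0.75) = 0.9467
N(d₁) = N(0.27) = 0.6064;  N(d₂) = N(-0.07) = 0.4721
C = 230·0.6064 − 235·0.9467·0.4721 = 139.4720 − 105.0302 = 34.4418

34.44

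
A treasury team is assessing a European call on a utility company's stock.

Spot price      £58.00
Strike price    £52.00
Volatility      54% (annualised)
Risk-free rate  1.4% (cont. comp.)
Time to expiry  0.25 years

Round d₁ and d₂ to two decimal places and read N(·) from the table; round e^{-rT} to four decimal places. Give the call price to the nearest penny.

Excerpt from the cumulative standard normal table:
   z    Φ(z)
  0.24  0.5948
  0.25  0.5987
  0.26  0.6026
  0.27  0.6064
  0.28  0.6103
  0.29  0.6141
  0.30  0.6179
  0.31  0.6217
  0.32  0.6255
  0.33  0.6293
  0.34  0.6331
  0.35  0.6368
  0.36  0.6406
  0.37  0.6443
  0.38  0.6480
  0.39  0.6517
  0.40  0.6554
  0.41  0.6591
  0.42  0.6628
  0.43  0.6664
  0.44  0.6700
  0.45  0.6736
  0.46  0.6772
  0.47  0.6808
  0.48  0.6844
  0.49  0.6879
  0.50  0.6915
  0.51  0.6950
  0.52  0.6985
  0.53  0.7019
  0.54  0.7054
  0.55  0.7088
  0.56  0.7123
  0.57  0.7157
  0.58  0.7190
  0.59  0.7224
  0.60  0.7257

σ√T = 0.54 × 0.5000 = 0.2700
d₁ = [ln(58/52) + (0.014 + ½·0.54²)·0.25] / (σ√T) = (0.1092 + 0.0400) / 0.2700 = 0.5524 ≈ 0.55
d₂ = 0.5524 − 0.2700 = 0.2824 ≈ 0.28
exp(−rT) = exp(−0.014·0.25) = 0.9965
N(d₁) = N(0.55) = 0.7088;  N(d₂) = N(0.28) = 0.6103
C = 58·0.7088 − 52·0.9965·0.6103 = 41.1104 − 31.6245 = 9.4859

£9.49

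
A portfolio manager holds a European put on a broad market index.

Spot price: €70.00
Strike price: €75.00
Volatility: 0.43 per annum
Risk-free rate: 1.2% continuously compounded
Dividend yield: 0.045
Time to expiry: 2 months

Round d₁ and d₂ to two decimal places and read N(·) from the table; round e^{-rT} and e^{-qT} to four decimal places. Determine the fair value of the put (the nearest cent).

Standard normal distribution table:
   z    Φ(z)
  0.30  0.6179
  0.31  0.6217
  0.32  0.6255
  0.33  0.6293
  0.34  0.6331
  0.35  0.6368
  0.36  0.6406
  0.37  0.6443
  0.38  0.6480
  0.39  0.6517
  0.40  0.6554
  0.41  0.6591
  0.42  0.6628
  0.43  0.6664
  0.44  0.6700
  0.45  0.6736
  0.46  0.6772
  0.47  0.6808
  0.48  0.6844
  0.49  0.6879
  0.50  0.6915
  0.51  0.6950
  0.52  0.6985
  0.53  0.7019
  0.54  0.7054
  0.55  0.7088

σ√T = 0.43·√0.1667 = 0.1755
d₁ = [ln(70/75) + (0.012 − 0.045 + 0.43²/2)·0.1667] / 0.1755 = [-0.0690 + 0.0099] / 0.1755 = -0.3366 ≈ -0.34
d₂ = d₁ − σ√T = -0.3366 − 0.1755 = -0.5121 ≈ -0.51
exp(−qT) = exp(−0.045·0.1667) = 0.9925;  exp(−rT) = exp(−0.012·0.1667) = 0.9980
N(−d₂) = N(0.51) = 0.6950;  N(−d₁) = N(0.34) = 0.6331
P = 75·0.9980·0.6950 − 70·0.9925·0.6331 = 52.0207 − 43.9846 = 8.0361

€8.04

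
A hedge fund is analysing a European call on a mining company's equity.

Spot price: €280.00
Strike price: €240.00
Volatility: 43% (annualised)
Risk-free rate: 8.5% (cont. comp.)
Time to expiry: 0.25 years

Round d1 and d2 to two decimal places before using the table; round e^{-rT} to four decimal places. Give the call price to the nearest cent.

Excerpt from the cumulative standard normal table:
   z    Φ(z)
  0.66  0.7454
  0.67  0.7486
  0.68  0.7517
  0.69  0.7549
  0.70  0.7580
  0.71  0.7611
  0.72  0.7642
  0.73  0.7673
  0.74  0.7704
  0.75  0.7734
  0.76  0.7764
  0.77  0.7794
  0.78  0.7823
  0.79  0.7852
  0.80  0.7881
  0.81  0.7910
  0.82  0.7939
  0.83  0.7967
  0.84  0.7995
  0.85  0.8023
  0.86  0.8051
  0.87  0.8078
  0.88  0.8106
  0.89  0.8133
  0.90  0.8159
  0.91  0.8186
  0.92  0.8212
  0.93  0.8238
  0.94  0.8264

σ√T = 0.43 × 0.5000 = 0.2150
d₁ = [ln(280/240) + (0.085 + 0.43²/2)·0.25] / 0.2150 = [0.1542 + 0.0444] / 0.2150 = 0.9233 ≈ 0.92
d₂ = d₁ − σ√T = 0.9233 − 0.2150 = 0.7083 ≈ 0.71
exp(−rT) = exp(−0.085·0.25) = 0.9790
N(d₁) = N(0.92) = 0.8212;  N(d₂) = N(0.71) = 0.7611
C = 280·0.8212 − 240·0.9790·0.7611 = 229.9360 − 178.8281 = 51.1079

€51.11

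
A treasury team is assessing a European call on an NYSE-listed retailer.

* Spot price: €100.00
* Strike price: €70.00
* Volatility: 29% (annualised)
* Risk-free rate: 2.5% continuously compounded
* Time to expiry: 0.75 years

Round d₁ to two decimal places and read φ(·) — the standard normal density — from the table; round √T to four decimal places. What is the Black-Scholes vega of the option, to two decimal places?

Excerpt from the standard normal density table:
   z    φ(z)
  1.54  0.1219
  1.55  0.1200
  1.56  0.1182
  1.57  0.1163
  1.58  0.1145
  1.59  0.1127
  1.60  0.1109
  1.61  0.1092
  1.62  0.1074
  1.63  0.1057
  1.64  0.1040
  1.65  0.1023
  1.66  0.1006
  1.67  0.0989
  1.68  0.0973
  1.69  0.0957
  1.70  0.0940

9.30

σ√T = 0.29 × 0.8660 = 0.2511
ln(S/K) + (r + σ²/2)T = ln(100/70) + (0.025 + 0.29²/2)·0.75 = 0.3567 + 0.0503 = 0.4070
d₁ = 0.4070 / 0.2511 = 1.6204 which rounds to 1.62
√T = √0.75 = 0.8660
φ(d₁) = φ(1.62) = 0.1074
vega = S·φ(d₁)·√T = 100·0.1074·0.8660 = 9.3008
(Call and put vega coincide under Black-Scholes.)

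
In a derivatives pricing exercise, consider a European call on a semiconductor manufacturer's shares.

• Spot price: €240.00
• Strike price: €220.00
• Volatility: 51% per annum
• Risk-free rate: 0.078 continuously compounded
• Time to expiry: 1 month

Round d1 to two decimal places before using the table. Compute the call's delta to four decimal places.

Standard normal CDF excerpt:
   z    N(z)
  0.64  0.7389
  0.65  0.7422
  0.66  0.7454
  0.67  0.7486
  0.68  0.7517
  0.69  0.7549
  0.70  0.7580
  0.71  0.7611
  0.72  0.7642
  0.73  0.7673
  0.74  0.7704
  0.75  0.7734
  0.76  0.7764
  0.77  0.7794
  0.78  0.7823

0.7611

σ√T = 0.51·√0.08333 = 0.1472
ln(S/K) + (r + σ²/2)T = ln(240/220) + (0.078 + 0.51²/2)·0.08333 = 0.0870 + 0.0173 = 0.1043
d₁ = 0.1043 / 0.1472 = 0.7088 which rounds to 0.71
N(d₁) = N(0.71) = 0.7611
Δ_call = N(d₁) = 0.7611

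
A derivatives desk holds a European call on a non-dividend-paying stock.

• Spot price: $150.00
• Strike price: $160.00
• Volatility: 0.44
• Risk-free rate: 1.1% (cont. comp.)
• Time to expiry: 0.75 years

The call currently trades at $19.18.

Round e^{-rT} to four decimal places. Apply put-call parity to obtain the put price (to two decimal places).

$27.87

e^(−rT) = e^(−0.011·0.75) = 0.9918
Put-call parity: C − P = S − K·e^(−rT) = 150 − 160·0.9918 = 150 − 158.6880 = -8.6880
P = C − (C − P) = 19.18 − (-8.6880) = 27.8680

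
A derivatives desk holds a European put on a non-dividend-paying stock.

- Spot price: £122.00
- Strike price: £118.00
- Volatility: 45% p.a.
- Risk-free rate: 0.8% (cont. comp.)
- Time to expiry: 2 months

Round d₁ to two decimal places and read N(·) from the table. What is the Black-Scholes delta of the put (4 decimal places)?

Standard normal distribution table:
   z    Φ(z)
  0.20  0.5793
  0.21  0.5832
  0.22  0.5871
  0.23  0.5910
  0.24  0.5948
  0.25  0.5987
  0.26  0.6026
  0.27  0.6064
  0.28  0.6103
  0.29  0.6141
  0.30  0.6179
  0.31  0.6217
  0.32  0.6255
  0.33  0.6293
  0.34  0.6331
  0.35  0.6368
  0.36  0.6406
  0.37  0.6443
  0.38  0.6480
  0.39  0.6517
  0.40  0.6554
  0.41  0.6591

-0.3897

σ√T = 0.45 × 0.4082 = 0.1837
d₁ = [ln(122/118) + (0.008 + 0.45²/2)·0.1667] / 0.1837 = [0.0333 + 0.0182] / 0.1837 = 0.2806 ≈ 0.28
N(d₁) = N(0.28) = 0.6103
Δ_put = N(d₁) − 1 = 0.6103 − 1 = -0.3897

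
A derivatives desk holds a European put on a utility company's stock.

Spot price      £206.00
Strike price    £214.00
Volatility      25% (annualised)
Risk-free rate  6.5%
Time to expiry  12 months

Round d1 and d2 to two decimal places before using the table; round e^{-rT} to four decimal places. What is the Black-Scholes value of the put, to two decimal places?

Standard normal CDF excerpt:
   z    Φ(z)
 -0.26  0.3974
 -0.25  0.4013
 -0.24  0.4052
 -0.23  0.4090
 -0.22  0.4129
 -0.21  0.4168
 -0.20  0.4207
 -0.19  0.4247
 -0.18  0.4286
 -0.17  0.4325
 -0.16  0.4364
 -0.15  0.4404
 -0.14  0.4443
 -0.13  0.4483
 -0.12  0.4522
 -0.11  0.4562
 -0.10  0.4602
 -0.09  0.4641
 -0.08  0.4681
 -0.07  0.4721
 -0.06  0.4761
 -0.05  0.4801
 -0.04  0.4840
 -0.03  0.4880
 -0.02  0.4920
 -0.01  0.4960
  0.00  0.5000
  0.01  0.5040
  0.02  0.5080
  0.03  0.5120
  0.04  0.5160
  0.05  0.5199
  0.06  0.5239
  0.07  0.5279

σ√T = 0.25·√1 = 0.2500
ln(S/K) + (r + σ²/2)T = ln(206/214) + (0.065 + 0.25²/2)·1 = -0.0381 + 0.0963 = 0.0582
d₁ = 0.0582 / 0.2500 = 0.2326 which rounds to 0.23
d₂ = d₁ − σ√T = 0.2326 − 0.2500 = -0.0174 which rounds to -0.02
exp(−rT) = exp(−0.065·1) = 0.9371
N(−d₂) = N(0.02) = 0.5080;  N(−d₁) = N(-0.23) = 0.4090
P = 214·0.9371·0.5080 − 206·0.4090 = 101.8740 − 84.2540 = 17.6200

£17.62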